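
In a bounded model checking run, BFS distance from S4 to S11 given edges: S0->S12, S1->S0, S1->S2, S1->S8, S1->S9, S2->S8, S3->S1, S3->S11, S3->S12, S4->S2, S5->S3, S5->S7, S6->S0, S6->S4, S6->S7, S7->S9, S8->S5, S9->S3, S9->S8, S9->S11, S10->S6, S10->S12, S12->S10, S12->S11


BFS layer-by-layer from S4:
  dist 0: {S4}
  dist 1: {S2}
  dist 2: {S8}
  dist 3: {S5}
  dist 4: {S3, S7}
  dist 5: {S1, S9, S11, S12}
  -> S11 reached at distance 5
Shortest path length = 5

5


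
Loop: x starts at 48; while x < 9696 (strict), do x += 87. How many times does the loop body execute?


Step 1: x goes from 48 toward 9696 by 87; the body runs while x<9696, so iterations = ceil((bound-start)/step)
Step 2: Distance=9648
Step 3: ceil(9648/87)=111

111


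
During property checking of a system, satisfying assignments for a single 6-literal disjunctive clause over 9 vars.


Step 1: Total=2^9=512
Step 2: Unsat when all 6 false: 2^3=8
Step 3: Sat=512-8=504

504


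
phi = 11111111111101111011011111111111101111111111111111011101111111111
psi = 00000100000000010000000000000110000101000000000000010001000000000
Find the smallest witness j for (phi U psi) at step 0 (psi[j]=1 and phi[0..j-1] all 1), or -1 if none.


(phi U psi) at 0: need smallest j with psi[j]=1 and phi[i]=1 for all i in [0,j).
Scan from step 0:
  step 0: phi=1, psi=0 -> continue
  step 1: phi=1, psi=0 -> continue
  step 2: phi=1, psi=0 -> continue
  step 3: phi=1, psi=0 -> continue
  step 5: psi=1 and phi held for [0,5) -> witness found
Witness step = 5

5


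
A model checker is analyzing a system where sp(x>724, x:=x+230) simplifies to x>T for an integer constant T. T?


Formula: sp(P, x:=E) = exists old_x. (x = E[old_x/x]) AND P[old_x/x] (old_x is the value of x before the assignment; eliminate old_x by solving x = E[old_x/x] for old_x)
Step 1: Precondition P: x>724, i.e. old_x > 724
Step 2: Assignment gives x = old_x + 230, so old_x = x - 230
Step 3: Substitute into P: x - 230 > 724
Step 4: Simplify: x > 724+230 = 954

954


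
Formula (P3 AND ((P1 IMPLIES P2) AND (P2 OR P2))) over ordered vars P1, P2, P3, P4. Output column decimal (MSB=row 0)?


Formula: (P3 AND ((P1 IMPLIES P2) AND (P2 OR P2))) over P1, P2, P3, P4 (16 rows)
Evaluate each row (bits = P1,P2,P3,P4, MSB first):
  row 0 [0000]: (0 AND ((0 IMPLIES 0) AND (0 OR 0))) -> 0
  row 1 [0001]: (0 AND ((0 IMPLIES 0) AND (0 OR 0))) -> 0
  row 2 [0010]: (1 AND ((0 IMPLIES 0) AND (0 OR 0))) -> 0
  row 3 [0011]: (1 AND ((0 IMPLIES 0) AND (0 OR 0))) -> 0
  row 4 [0100]: (0 AND ((0 IMPLIES 1) AND (1 OR 1))) -> 0
  row 5 [0101]: (0 AND ((0 IMPLIES 1) AND (1 OR 1))) -> 0
  row 6 [0110]: (1 AND ((0 IMPLIES 1) AND (1 OR 1))) -> 1
  row 7 [0111]: (1 AND ((0 IMPLIES 1) AND (1 OR 1))) -> 1
  row 8 [1000]: (0 AND ((1 IMPLIES 0) AND (0 OR 0))) -> 0
  row 9 [1001]: (0 AND ((1 IMPLIES 0) AND (0 OR 0))) -> 0
  row 10 [1010]: (1 AND ((1 IMPLIES 0) AND (0 OR 0))) -> 0
  row 11 [1011]: (1 AND ((1 IMPLIES 0) AND (0 OR 0))) -> 0
  row 12 [1100]: (0 AND ((1 IMPLIES 1) AND (1 OR 1))) -> 0
  row 13 [1101]: (0 AND ((1 IMPLIES 1) AND (1 OR 1))) -> 0
  row 14 [1110]: (1 AND ((1 IMPLIES 1) AND (1 OR 1))) -> 1
  row 15 [1111]: (1 AND ((1 IMPLIES 1) AND (1 OR 1))) -> 1
Full result column, 4 rows per line (P1,P2 fixed per line; P3,P4 runs 00..11 left to right):
  rows 0-3 [P1,P2=00]: 0000  = hex 0
  rows 4-7 [P1,P2=01]: 0011  = hex 3
  rows 8-11 [P1,P2=10]: 0000  = hex 0
  rows 12-15 [P1,P2=11]: 0011  = hex 3
Output column (row 0 .. row 15) = 0000001100000011
Output column grouped in 4s = 0000 0011 0000 0011 = 0x0303
Convert to decimal digit by digit (value = value*16 + digit):
  0 -> 0
  0*16 + 3 = 3
  3*16 + 0 = 48
  48*16 + 3 = 771
Decimal = 771

771


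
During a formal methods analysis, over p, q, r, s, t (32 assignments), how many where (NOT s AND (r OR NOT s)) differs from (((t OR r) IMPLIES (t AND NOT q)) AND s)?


F1 = (NOT s AND (r OR NOT s))
F2 = (((t OR r) IMPLIES (t AND NOT q)) AND s)
Evaluate both on each of 32 rows (bits = p,q,r,s,t):
  row 0 [00000]: F1=1 F2=0 (differ) -> 1
  row 1 [00001]: F1=1 F2=0 (differ) -> 1
  row 2 [00010]: F1=0 F2=1 (differ) -> 1
  row 3 [00011]: F1=0 F2=1 (differ) -> 1
  row 4 [00100]: F1=1 F2=0 (differ) -> 1
  row 5 [00101]: F1=1 F2=0 (differ) -> 1
  row 6 [00110]: F1=0 F2=0 -> 0
  row 7 [00111]: F1=0 F2=1 (differ) -> 1
  row 8 [01000]: F1=1 F2=0 (differ) -> 1
  row 9 [01001]: F1=1 F2=0 (differ) -> 1
  row 10 [01010]: F1=0 F2=1 (differ) -> 1
  row 11 [01011]: F1=0 F2=0 -> 0
  row 12 [01100]: F1=1 F2=0 (differ) -> 1
  row 13 [01101]: F1=1 F2=0 (differ) -> 1
  row 14 [01110]: F1=0 F2=0 -> 0
  row 15 [01111]: F1=0 F2=0 -> 0
  row 16 [10000]: F1=1 F2=0 (differ) -> 1
  row 17 [10001]: F1=1 F2=0 (differ) -> 1
  row 18 [10010]: F1=0 F2=1 (differ) -> 1
  row 19 [10011]: F1=0 F2=1 (differ) -> 1
  row 20 [10100]: F1=1 F2=0 (differ) -> 1
  row 21 [10101]: F1=1 F2=0 (differ) -> 1
  row 22 [10110]: F1=0 F2=0 -> 0
  row 23 [10111]: F1=0 F2=1 (differ) -> 1
  row 24 [11000]: F1=1 F2=0 (differ) -> 1
  row 25 [11001]: F1=1 F2=0 (differ) -> 1
  row 26 [11010]: F1=0 F2=1 (differ) -> 1
  row 27 [11011]: F1=0 F2=0 -> 0
  row 28 [11100]: F1=1 F2=0 (differ) -> 1
  row 29 [11101]: F1=1 F2=0 (differ) -> 1
  row 30 [11110]: F1=0 F2=0 -> 0
  row 31 [11111]: F1=0 F2=0 -> 0
Full result column, 8 rows per line (p,q fixed per line; r,s,t runs 000..111 left to right):
  rows 0-7 [p,q=00]: 11111101  (ones: 7)
  rows 8-15 [p,q=01]: 11101100  (ones: 5)
  rows 16-23 [p,q=10]: 11111101  (ones: 7)
  rows 24-31 [p,q=11]: 11101100  (ones: 5)
Disagreements = 7+5+7+5 = 24

24


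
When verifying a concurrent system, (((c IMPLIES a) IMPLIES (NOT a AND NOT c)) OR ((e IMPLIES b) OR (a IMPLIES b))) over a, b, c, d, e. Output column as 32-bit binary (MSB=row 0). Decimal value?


Formula: (((c IMPLIES a) IMPLIES (NOT a AND NOT c)) OR ((e IMPLIES b) OR (a IMPLIES b))) over a, b, c, d, e (32 rows)
Evaluate each row (bits = a,b,c,d,e, MSB first):
  row 0 [00000]: (((0 IMPLIES 0) IMPLIES (NOT 0 AND NOT 0)) OR ((0 IMPLIES 0) OR (0 IMPLIES 0))) -> 1
  row 1 [00001]: (((0 IMPLIES 0) IMPLIES (NOT 0 AND NOT 0)) OR ((1 IMPLIES 0) OR (0 IMPLIES 0))) -> 1
  row 2 [00010]: (((0 IMPLIES 0) IMPLIES (NOT 0 AND NOT 0)) OR ((0 IMPLIES 0) OR (0 IMPLIES 0))) -> 1
  row 3 [00011]: (((0 IMPLIES 0) IMPLIES (NOT 0 AND NOT 0)) OR ((1 IMPLIES 0) OR (0 IMPLIES 0))) -> 1
  row 4 [00100]: (((1 IMPLIES 0) IMPLIES (NOT 0 AND NOT 1)) OR ((0 IMPLIES 0) OR (0 IMPLIES 0))) -> 1
  row 5 [00101]: (((1 IMPLIES 0) IMPLIES (NOT 0 AND NOT 1)) OR ((1 IMPLIES 0) OR (0 IMPLIES 0))) -> 1
  row 6 [00110]: (((1 IMPLIES 0) IMPLIES (NOT 0 AND NOT 1)) OR ((0 IMPLIES 0) OR (0 IMPLIES 0))) -> 1
  row 7 [00111]: (((1 IMPLIES 0) IMPLIES (NOT 0 AND NOT 1)) OR ((1 IMPLIES 0) OR (0 IMPLIES 0))) -> 1
  row 8 [01000]: (((0 IMPLIES 0) IMPLIES (NOT 0 AND NOT 0)) OR ((0 IMPLIES 1) OR (0 IMPLIES 1))) -> 1
  row 9 [01001]: (((0 IMPLIES 0) IMPLIES (NOT 0 AND NOT 0)) OR ((1 IMPLIES 1) OR (0 IMPLIES 1))) -> 1
  row 10 [01010]: (((0 IMPLIES 0) IMPLIES (NOT 0 AND NOT 0)) OR ((0 IMPLIES 1) OR (0 IMPLIES 1))) -> 1
  row 11 [01011]: (((0 IMPLIES 0) IMPLIES (NOT 0 AND NOT 0)) OR ((1 IMPLIES 1) OR (0 IMPLIES 1))) -> 1
  row 12 [01100]: (((1 IMPLIES 0) IMPLIES (NOT 0 AND NOT 1)) OR ((0 IMPLIES 1) OR (0 IMPLIES 1))) -> 1
  row 13 [01101]: (((1 IMPLIES 0) IMPLIES (NOT 0 AND NOT 1)) OR ((1 IMPLIES 1) OR (0 IMPLIES 1))) -> 1
  row 14 [01110]: (((1 IMPLIES 0) IMPLIES (NOT 0 AND NOT 1)) OR ((0 IMPLIES 1) OR (0 IMPLIES 1))) -> 1
  row 15 [01111]: (((1 IMPLIES 0) IMPLIES (NOT 0 AND NOT 1)) OR ((1 IMPLIES 1) OR (0 IMPLIES 1))) -> 1
  row 16 [10000]: (((0 IMPLIES 1) IMPLIES (NOT 1 AND NOT 0)) OR ((0 IMPLIES 0) OR (1 IMPLIES 0))) -> 1
  row 17 [10001]: (((0 IMPLIES 1) IMPLIES (NOT 1 AND NOT 0)) OR ((1 IMPLIES 0) OR (1 IMPLIES 0))) -> 0
  row 18 [10010]: (((0 IMPLIES 1) IMPLIES (NOT 1 AND NOT 0)) OR ((0 IMPLIES 0) OR (1 IMPLIES 0))) -> 1
  row 19 [10011]: (((0 IMPLIES 1) IMPLIES (NOT 1 AND NOT 0)) OR ((1 IMPLIES 0) OR (1 IMPLIES 0))) -> 0
  row 20 [10100]: (((1 IMPLIES 1) IMPLIES (NOT 1 AND NOT 1)) OR ((0 IMPLIES 0) OR (1 IMPLIES 0))) -> 1
  row 21 [10101]: (((1 IMPLIES 1) IMPLIES (NOT 1 AND NOT 1)) OR ((1 IMPLIES 0) OR (1 IMPLIES 0))) -> 0
  row 22 [10110]: (((1 IMPLIES 1) IMPLIES (NOT 1 AND NOT 1)) OR ((0 IMPLIES 0) OR (1 IMPLIES 0))) -> 1
  row 23 [10111]: (((1 IMPLIES 1) IMPLIES (NOT 1 AND NOT 1)) OR ((1 IMPLIES 0) OR (1 IMPLIES 0))) -> 0
  row 24 [11000]: (((0 IMPLIES 1) IMPLIES (NOT 1 AND NOT 0)) OR ((0 IMPLIES 1) OR (1 IMPLIES 1))) -> 1
  row 25 [11001]: (((0 IMPLIES 1) IMPLIES (NOT 1 AND NOT 0)) OR ((1 IMPLIES 1) OR (1 IMPLIES 1))) -> 1
  row 26 [11010]: (((0 IMPLIES 1) IMPLIES (NOT 1 AND NOT 0)) OR ((0 IMPLIES 1) OR (1 IMPLIES 1))) -> 1
  row 27 [11011]: (((0 IMPLIES 1) IMPLIES (NOT 1 AND NOT 0)) OR ((1 IMPLIES 1) OR (1 IMPLIES 1))) -> 1
  row 28 [11100]: (((1 IMPLIES 1) IMPLIES (NOT 1 AND NOT 1)) OR ((0 IMPLIES 1) OR (1 IMPLIES 1))) -> 1
  row 29 [11101]: (((1 IMPLIES 1) IMPLIES (NOT 1 AND NOT 1)) OR ((1 IMPLIES 1) OR (1 IMPLIES 1))) -> 1
  row 30 [11110]: (((1 IMPLIES 1) IMPLIES (NOT 1 AND NOT 1)) OR ((0 IMPLIES 1) OR (1 IMPLIES 1))) -> 1
  row 31 [11111]: (((1 IMPLIES 1) IMPLIES (NOT 1 AND NOT 1)) OR ((1 IMPLIES 1) OR (1 IMPLIES 1))) -> 1
Full result column, 4 rows per line (a,b,c fixed per line; d,e runs 00..11 left to right):
  rows 0-3 [a,b,c=000]: 1111  = hex F
  rows 4-7 [a,b,c=001]: 1111  = hex F
  rows 8-11 [a,b,c=010]: 1111  = hex F
  rows 12-15 [a,b,c=011]: 1111  = hex F
  rows 16-19 [a,b,c=100]: 1010  = hex A
  rows 20-23 [a,b,c=101]: 1010  = hex A
  rows 24-27 [a,b,c=110]: 1111  = hex F
  rows 28-31 [a,b,c=111]: 1111  = hex F
Output column (row 0 .. row 31) = 11111111111111111010101011111111
Output column grouped in 4s = 1111 1111 1111 1111 1010 1010 1111 1111 = 0xFFFFAAFF
Convert to decimal digit by digit (value = value*16 + digit):
  F -> 15
  15*16 + 15 (F) = 255
  255*16 + 15 (F) = 4095
  4095*16 + 15 (F) = 65535
  65535*16 + 10 (A) = 1048570
  1048570*16 + 10 (A) = 16777130
  16777130*16 + 15 (F) = 268434095
  268434095*16 + 15 (F) = 4294945535
Decimal = 4294945535

4294945535


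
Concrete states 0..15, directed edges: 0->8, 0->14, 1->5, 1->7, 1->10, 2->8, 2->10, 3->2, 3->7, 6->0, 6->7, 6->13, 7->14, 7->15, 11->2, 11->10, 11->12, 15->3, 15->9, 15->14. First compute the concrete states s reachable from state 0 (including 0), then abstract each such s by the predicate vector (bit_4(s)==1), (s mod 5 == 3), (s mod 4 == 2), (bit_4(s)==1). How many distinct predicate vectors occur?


BFS from 0:
Concrete reachable: {0, 8, 14}
Abstract via predicates (bit_4(s)==1), (s mod 5 == 3), (s mod 4 == 2), (bit_4(s)==1):
  (0,0,0,0) <- {0}
  (0,0,1,0) <- {14}
  (0,1,0,0) <- {8}
Distinct abstract states = 3

3


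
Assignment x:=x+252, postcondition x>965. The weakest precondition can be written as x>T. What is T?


Formula: wp(x:=E, P) = P[E/x] (substitute E for x in postcondition)
Step 1: Postcondition: x>965
Step 2: Substitute x+252 for x: x+252>965
Step 3: Solve for x: x > 965-252 = 713

713


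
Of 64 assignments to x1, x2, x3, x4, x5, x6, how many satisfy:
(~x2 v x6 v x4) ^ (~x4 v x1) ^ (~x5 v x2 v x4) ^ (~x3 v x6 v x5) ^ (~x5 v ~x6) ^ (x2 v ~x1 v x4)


CNF with 6 clauses over 6 vars (64 assignments).
An assignment satisfies CNF iff every clause has >=1 true literal.
Check each row (bits = x1,x2,x3,x4,x5,x6; clause T/F shown):
  row 0 [000000]: clauses=TTTTTT -> 1
  row 1 [000001]: clauses=TTTTTT -> 1
  row 2 [000010]: clauses=TTFTTT -> 0
  row 3 [000011]: clauses=TTFTFT -> 0
  row 4 [000100]: clauses=TFTTTT -> 0
  (every remaining row is evaluated the same way; all 64 results are listed next)
Full result column, 8 rows per line (x1,x2,x3 fixed per line; x4,x5,x6 runs 000..111 left to right):
  rows 0-7 [x1,x2,x3=000]: 11000000  (ones: 2)
  rows 8-15 [x1,x2,x3=001]: 01000000  (ones: 1)
  rows 16-23 [x1,x2,x3=010]: 01000000  (ones: 1)
  rows 24-31 [x1,x2,x3=011]: 01000000  (ones: 1)
  rows 32-39 [x1,x2,x3=100]: 00001110  (ones: 3)
  rows 40-47 [x1,x2,x3=101]: 00000110  (ones: 2)
  rows 48-55 [x1,x2,x3=110]: 01001110  (ones: 4)
  rows 56-63 [x1,x2,x3=111]: 01000110  (ones: 3)
Satisfying assignments = 2+1+1+1+3+2+4+3 = 17

17


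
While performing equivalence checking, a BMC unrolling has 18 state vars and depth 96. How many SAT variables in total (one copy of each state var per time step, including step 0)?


BMC unrolls to depth k, creating one copy of each state var for steps 0..k.
Step count = 96 + 1 = 97 (steps 0 through 96)
Vars per step = 18
Total = 18 * 97 = 1746

1746


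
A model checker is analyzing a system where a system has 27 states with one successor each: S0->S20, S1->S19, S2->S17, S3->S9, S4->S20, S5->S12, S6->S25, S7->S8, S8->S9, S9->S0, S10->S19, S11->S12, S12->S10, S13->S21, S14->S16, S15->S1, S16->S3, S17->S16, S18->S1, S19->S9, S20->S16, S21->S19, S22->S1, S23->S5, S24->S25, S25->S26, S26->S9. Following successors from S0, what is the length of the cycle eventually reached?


Trace from S0 until a state repeats:
  S0 -> S20 -> S16 -> S3 -> S9 -> S0
S0 first seen at step 0, revisited at step 5.
Cycle length = 5 - 0 = 5

5


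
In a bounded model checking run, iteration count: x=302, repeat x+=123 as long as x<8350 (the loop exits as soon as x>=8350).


Step 1: x goes from 302 toward 8350 by 123; the body runs while x<8350, so iterations = ceil((bound-start)/step)
Step 2: Distance=8048
Step 3: ceil(8048/123)=66

66


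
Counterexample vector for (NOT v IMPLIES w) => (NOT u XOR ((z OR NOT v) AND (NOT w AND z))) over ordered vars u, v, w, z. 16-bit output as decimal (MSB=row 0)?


F1 = (NOT v IMPLIES w)
F2 = (NOT u XOR ((z OR NOT v) AND (NOT w AND z)))
Counterexample to F1=>F2 is where F1=1 and F2=0.
Evaluate each row (bits = u,v,w,z, MSB first):
  row 0 [0000]: F1=0 F2=1 -> F1&~F2 -> 0
  row 1 [0001]: F1=0 F2=0 -> F1&~F2 -> 0
  row 2 [0010]: F1=1 F2=1 -> F1&~F2 -> 0
  row 3 [0011]: F1=1 F2=1 -> F1&~F2 -> 0
  row 4 [0100]: F1=1 F2=1 -> F1&~F2 -> 0
  row 5 [0101]: F1=1 F2=0 -> F1&~F2 -> 1
  row 6 [0110]: F1=1 F2=1 -> F1&~F2 -> 0
  row 7 [0111]: F1=1 F2=1 -> F1&~F2 -> 0
  row 8 [1000]: F1=0 F2=0 -> F1&~F2 -> 0
  row 9 [1001]: F1=0 F2=1 -> F1&~F2 -> 0
  row 10 [1010]: F1=1 F2=0 -> F1&~F2 -> 1
  row 11 [1011]: F1=1 F2=0 -> F1&~F2 -> 1
  row 12 [1100]: F1=1 F2=0 -> F1&~F2 -> 1
  row 13 [1101]: F1=1 F2=1 -> F1&~F2 -> 0
  row 14 [1110]: F1=1 F2=0 -> F1&~F2 -> 1
  row 15 [1111]: F1=1 F2=0 -> F1&~F2 -> 1
Full result column, 4 rows per line (u,v fixed per line; w,z runs 00..11 left to right):
  rows 0-3 [u,v=00]: 0000  = hex 0
  rows 4-7 [u,v=01]: 0100  = hex 4
  rows 8-11 [u,v=10]: 0011  = hex 3
  rows 12-15 [u,v=11]: 1011  = hex B
Counterexample vector (row 0 .. row 15) = 0000010000111011
Output column grouped in 4s = 0000 0100 0011 1011 = 0x043B
Convert to decimal digit by digit (value = value*16 + digit):
  0 -> 0
  0*16 + 4 = 4
  4*16 + 3 = 67
  67*16 + 11 (B) = 1083
Decimal = 1083

1083


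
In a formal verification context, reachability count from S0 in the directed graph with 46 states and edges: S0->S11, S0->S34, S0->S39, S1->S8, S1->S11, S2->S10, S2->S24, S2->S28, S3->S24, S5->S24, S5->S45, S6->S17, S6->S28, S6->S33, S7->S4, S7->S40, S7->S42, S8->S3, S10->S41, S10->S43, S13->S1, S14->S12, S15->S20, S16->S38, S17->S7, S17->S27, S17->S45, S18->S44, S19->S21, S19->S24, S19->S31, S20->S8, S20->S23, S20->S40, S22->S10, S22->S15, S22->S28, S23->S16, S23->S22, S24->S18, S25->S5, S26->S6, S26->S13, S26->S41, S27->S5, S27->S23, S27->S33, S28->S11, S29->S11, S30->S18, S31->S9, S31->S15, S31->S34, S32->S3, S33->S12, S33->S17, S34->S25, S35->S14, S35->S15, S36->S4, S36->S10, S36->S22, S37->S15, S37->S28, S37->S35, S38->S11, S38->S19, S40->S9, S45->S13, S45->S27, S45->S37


BFS from S0:
  layer 0: {S0}
  layer 1: {S11, S34, S39}
  layer 2: {S25}
  layer 3: {S5}
  layer 4: {S24, S45}
  layer 5: {S13, S18, S27, S37}
  layer 6: {S1, S15, S23, S28, S33, S35, S44}
  layer 7: {S8, S12, S14, S16, S17, S20, S22}
  layer 8: {S3, S7, S10, S38, S40}
  layer 9: {S4, S9, S19, S41, S42, S43}
  layer 10: {S21, S31}
Reachable set: {S0, S1, S3, S4, S5, S7, S8, S9, S10, S11, S12, S13, S14, S15, S16, S17, S18, S19, S20, S21, S22, S23, S24, S25, S27, S28, S31, S33, S34, S35, S37, S38, S39, S40, S41, S42, S43, S44, S45}
Count = 39

39


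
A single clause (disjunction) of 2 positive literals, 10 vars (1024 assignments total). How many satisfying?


Step 1: Total=2^10=1024
Step 2: Unsat when all 2 false: 2^8=256
Step 3: Sat=1024-256=768

768


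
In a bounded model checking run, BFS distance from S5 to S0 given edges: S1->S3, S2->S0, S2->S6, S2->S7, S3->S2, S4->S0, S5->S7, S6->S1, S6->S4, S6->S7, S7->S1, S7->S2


BFS layer-by-layer from S5:
  dist 0: {S5}
  dist 1: {S7}
  dist 2: {S1, S2}
  dist 3: {S0, S3, S6}
  -> S0 reached at distance 3
Shortest path length = 3

3


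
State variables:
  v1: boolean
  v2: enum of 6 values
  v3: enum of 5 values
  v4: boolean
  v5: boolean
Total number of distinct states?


State space = product of domain sizes of all variables.
Domain sizes:
  v1 (boolean): 2
  v2 (enum of 6 values): 6
  v3 (enum of 5 values): 5
  v4 (boolean): 2
  v5 (boolean): 2
Product = 2 * 6 * 5 * 2 * 2 = 240

240


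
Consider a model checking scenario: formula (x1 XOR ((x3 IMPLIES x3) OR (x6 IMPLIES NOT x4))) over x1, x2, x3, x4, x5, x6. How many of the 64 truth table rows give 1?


Formula: (x1 XOR ((x3 IMPLIES x3) OR (x6 IMPLIES NOT x4))) over 6 vars (64 rows)
Evaluate each row (x1, x2, x3, x4, x5, x6 as bits, MSB first):
  row 0 [000000]: (0 XOR ((0 IMPLIES 0) OR (0 IMPLIES NOT 0))) -> 1
  row 1 [000001]: (0 XOR ((0 IMPLIES 0) OR (1 IMPLIES NOT 0))) -> 1
  row 2 [000010]: (0 XOR ((0 IMPLIES 0) OR (0 IMPLIES NOT 0))) -> 1
  row 3 [000011]: (0 XOR ((0 IMPLIES 0) OR (1 IMPLIES NOT 0))) -> 1
  row 4 [000100]: (0 XOR ((0 IMPLIES 0) OR (0 IMPLIES NOT 1))) -> 1
  (every remaining row is evaluated the same way; all 64 results are listed next)
Full result column, 8 rows per line (x1,x2,x3 fixed per line; x4,x5,x6 runs 000..111 left to right):
  rows 0-7 [x1,x2,x3=000]: 11111111  (ones: 8)
  rows 8-15 [x1,x2,x3=001]: 11111111  (ones: 8)
  rows 16-23 [x1,x2,x3=010]: 11111111  (ones: 8)
  rows 24-31 [x1,x2,x3=011]: 11111111  (ones: 8)
  rows 32-39 [x1,x2,x3=100]: 00000000  (ones: 0)
  rows 40-47 [x1,x2,x3=101]: 00000000  (ones: 0)
  rows 48-55 [x1,x2,x3=110]: 00000000  (ones: 0)
  rows 56-63 [x1,x2,x3=111]: 00000000  (ones: 0)
Count of 1-rows = 8+8+8+8+0+0+0+0 = 32

32


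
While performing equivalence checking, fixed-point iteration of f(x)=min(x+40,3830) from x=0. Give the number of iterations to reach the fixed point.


Step 1: x=0, cap=3830, increment=40
Step 2: x grows by 40 each step until capped at 3830; fixed point is x=3830
Step 3: iterations = ceil(3830/40) = 96

96


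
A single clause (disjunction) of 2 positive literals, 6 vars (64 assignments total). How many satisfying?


Step 1: Total=2^6=64
Step 2: Unsat when all 2 false: 2^4=16
Step 3: Sat=64-16=48

48


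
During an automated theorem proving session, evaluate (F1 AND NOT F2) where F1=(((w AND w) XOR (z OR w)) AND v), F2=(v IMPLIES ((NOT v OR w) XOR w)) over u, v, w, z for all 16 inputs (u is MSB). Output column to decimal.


F1 = (((w AND w) XOR (z OR w)) AND v)
F2 = (v IMPLIES ((NOT v OR w) XOR w))
Counterexample to F1=>F2 is where F1=1 and F2=0.
Evaluate each row (bits = u,v,w,z, MSB first):
  row 0 [0000]: F1=0 F2=1 -> F1&~F2 -> 0
  row 1 [0001]: F1=0 F2=1 -> F1&~F2 -> 0
  row 2 [0010]: F1=0 F2=1 -> F1&~F2 -> 0
  row 3 [0011]: F1=0 F2=1 -> F1&~F2 -> 0
  row 4 [0100]: F1=0 F2=0 -> F1&~F2 -> 0
  row 5 [0101]: F1=1 F2=0 -> F1&~F2 -> 1
  row 6 [0110]: F1=0 F2=0 -> F1&~F2 -> 0
  row 7 [0111]: F1=0 F2=0 -> F1&~F2 -> 0
  row 8 [1000]: F1=0 F2=1 -> F1&~F2 -> 0
  row 9 [1001]: F1=0 F2=1 -> F1&~F2 -> 0
  row 10 [1010]: F1=0 F2=1 -> F1&~F2 -> 0
  row 11 [1011]: F1=0 F2=1 -> F1&~F2 -> 0
  row 12 [1100]: F1=0 F2=0 -> F1&~F2 -> 0
  row 13 [1101]: F1=1 F2=0 -> F1&~F2 -> 1
  row 14 [1110]: F1=0 F2=0 -> F1&~F2 -> 0
  row 15 [1111]: F1=0 F2=0 -> F1&~F2 -> 0
Full result column, 4 rows per line (u,v fixed per line; w,z runs 00..11 left to right):
  rows 0-3 [u,v=00]: 0000  = hex 0
  rows 4-7 [u,v=01]: 0100  = hex 4
  rows 8-11 [u,v=10]: 0000  = hex 0
  rows 12-15 [u,v=11]: 0100  = hex 4
Counterexample vector (row 0 .. row 15) = 0000010000000100
Output column grouped in 4s = 0000 0100 0000 0100 = 0x0404
Convert to decimal digit by digit (value = value*16 + digit):
  0 -> 0
  0*16 + 4 = 4
  4*16 + 0 = 64
  64*16 + 4 = 1028
Decimal = 1028

1028


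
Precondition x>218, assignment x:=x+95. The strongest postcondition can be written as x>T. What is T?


Formula: sp(P, x:=E) = exists old_x. (x = E[old_x/x]) AND P[old_x/x] (old_x is the value of x before the assignment; eliminate old_x by solving x = E[old_x/x] for old_x)
Step 1: Precondition P: x>218, i.e. old_x > 218
Step 2: Assignment gives x = old_x + 95, so old_x = x - 95
Step 3: Substitute into P: x - 95 > 218
Step 4: Simplify: x > 218+95 = 313

313


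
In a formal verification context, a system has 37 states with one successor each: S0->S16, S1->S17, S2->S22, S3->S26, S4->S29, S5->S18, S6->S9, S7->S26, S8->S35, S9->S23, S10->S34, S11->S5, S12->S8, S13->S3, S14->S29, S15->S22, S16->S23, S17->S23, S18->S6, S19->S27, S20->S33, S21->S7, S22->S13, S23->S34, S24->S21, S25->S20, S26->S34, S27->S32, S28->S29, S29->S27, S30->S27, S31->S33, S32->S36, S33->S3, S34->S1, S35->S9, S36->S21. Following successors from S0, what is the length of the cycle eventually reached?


Trace from S0 until a state repeats:
  S0 -> S16 -> S23 -> S34 -> S1 -> S17 -> S23
S23 first seen at step 2, revisited at step 6.
Cycle length = 6 - 2 = 4

4


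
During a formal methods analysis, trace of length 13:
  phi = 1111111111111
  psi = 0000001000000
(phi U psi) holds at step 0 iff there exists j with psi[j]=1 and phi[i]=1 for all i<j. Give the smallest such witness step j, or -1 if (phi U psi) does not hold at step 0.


(phi U psi) at 0: need smallest j with psi[j]=1 and phi[i]=1 for all i in [0,j).
Scan from step 0:
  step 0: phi=1, psi=0 -> continue
  step 1: phi=1, psi=0 -> continue
  step 2: phi=1, psi=0 -> continue
  step 3: phi=1, psi=0 -> continue
  step 6: psi=1 and phi held for [0,6) -> witness found
Witness step = 6

6


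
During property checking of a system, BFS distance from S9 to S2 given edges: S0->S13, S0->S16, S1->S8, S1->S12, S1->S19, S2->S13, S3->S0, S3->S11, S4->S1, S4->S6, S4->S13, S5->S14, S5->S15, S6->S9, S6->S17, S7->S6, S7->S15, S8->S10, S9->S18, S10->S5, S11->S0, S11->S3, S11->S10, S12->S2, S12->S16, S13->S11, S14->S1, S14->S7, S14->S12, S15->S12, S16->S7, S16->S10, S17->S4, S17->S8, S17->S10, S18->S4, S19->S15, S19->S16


BFS layer-by-layer from S9:
  dist 0: {S9}
  dist 1: {S18}
  dist 2: {S4}
  dist 3: {S1, S6, S13}
  dist 4: {S8, S11, S12, S17, S19}
  dist 5: {S0, S2, S3, S10, S15, S16}
  -> S2 reached at distance 5
Shortest path length = 5

5


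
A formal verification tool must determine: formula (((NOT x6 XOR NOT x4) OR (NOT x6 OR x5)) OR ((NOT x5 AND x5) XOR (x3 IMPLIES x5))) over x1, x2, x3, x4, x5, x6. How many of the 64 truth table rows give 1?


Formula: (((NOT x6 XOR NOT x4) OR (NOT x6 OR x5)) OR ((NOT x5 AND x5) XOR (x3 IMPLIES x5))) over 6 vars (64 rows)
Evaluate each row (x1, x2, x3, x4, x5, x6 as bits, MSB first):
  row 0 [000000]: (((NOT 0 XOR NOT 0) OR (NOT 0 OR 0)) OR ((NOT 0 AND 0) XOR (0 IMPLIES 0))) -> 1
  row 1 [000001]: (((NOT 1 XOR NOT 0) OR (NOT 1 OR 0)) OR ((NOT 0 AND 0) XOR (0 IMPLIES 0))) -> 1
  row 2 [000010]: (((NOT 0 XOR NOT 0) OR (NOT 0 OR 1)) OR ((NOT 1 AND 1) XOR (0 IMPLIES 1))) -> 1
  row 3 [000011]: (((NOT 1 XOR NOT 0) OR (NOT 1 OR 1)) OR ((NOT 1 AND 1) XOR (0 IMPLIES 1))) -> 1
  row 4 [000100]: (((NOT 0 XOR NOT 1) OR (NOT 0 OR 0)) OR ((NOT 0 AND 0) XOR (0 IMPLIES 0))) -> 1
  (every remaining row is evaluated the same way; all 64 results are listed next)
Full result column, 8 rows per line (x1,x2,x3 fixed per line; x4,x5,x6 runs 000..111 left to right):
  rows 0-7 [x1,x2,x3=000]: 11111111  (ones: 8)
  rows 8-15 [x1,x2,x3=001]: 11111011  (ones: 7)
  rows 16-23 [x1,x2,x3=010]: 11111111  (ones: 8)
  rows 24-31 [x1,x2,x3=011]: 11111011  (ones: 7)
  rows 32-39 [x1,x2,x3=100]: 11111111  (ones: 8)
  rows 40-47 [x1,x2,x3=101]: 11111011  (ones: 7)
  rows 48-55 [x1,x2,x3=110]: 11111111  (ones: 8)
  rows 56-63 [x1,x2,x3=111]: 11111011  (ones: 7)
Count of 1-rows = 8+7+8+7+8+7+8+7 = 60

60


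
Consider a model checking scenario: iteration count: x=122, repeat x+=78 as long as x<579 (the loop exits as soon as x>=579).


Step 1: x goes from 122 toward 579 by 78; the body runs while x<579, so iterations = ceil((bound-start)/step)
Step 2: Distance=457
Step 3: ceil(457/78)=6

6


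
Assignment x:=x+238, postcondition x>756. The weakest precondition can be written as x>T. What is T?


Formula: wp(x:=E, P) = P[E/x] (substitute E for x in postcondition)
Step 1: Postcondition: x>756
Step 2: Substitute x+238 for x: x+238>756
Step 3: Solve for x: x > 756-238 = 518

518


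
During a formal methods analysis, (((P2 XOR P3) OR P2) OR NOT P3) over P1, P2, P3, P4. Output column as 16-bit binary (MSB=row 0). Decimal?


Formula: (((P2 XOR P3) OR P2) OR NOT P3) over P1, P2, P3, P4 (16 rows)
Evaluate each row (bits = P1,P2,P3,P4, MSB first):
  row 0 [0000]: (((0 XOR 0) OR 0) OR NOT 0) -> 1
  row 1 [0001]: (((0 XOR 0) OR 0) OR NOT 0) -> 1
  row 2 [0010]: (((0 XOR 1) OR 0) OR NOT 1) -> 1
  row 3 [0011]: (((0 XOR 1) OR 0) OR NOT 1) -> 1
  row 4 [0100]: (((1 XOR 0) OR 1) OR NOT 0) -> 1
  row 5 [0101]: (((1 XOR 0) OR 1) OR NOT 0) -> 1
  row 6 [0110]: (((1 XOR 1) OR 1) OR NOT 1) -> 1
  row 7 [0111]: (((1 XOR 1) OR 1) OR NOT 1) -> 1
  row 8 [1000]: (((0 XOR 0) OR 0) OR NOT 0) -> 1
  row 9 [1001]: (((0 XOR 0) OR 0) OR NOT 0) -> 1
  row 10 [1010]: (((0 XOR 1) OR 0) OR NOT 1) -> 1
  row 11 [1011]: (((0 XOR 1) OR 0) OR NOT 1) -> 1
  row 12 [1100]: (((1 XOR 0) OR 1) OR NOT 0) -> 1
  row 13 [1101]: (((1 XOR 0) OR 1) OR NOT 0) -> 1
  row 14 [1110]: (((1 XOR 1) OR 1) OR NOT 1) -> 1
  row 15 [1111]: (((1 XOR 1) OR 1) OR NOT 1) -> 1
Full result column, 4 rows per line (P1,P2 fixed per line; P3,P4 runs 00..11 left to right):
  rows 0-3 [P1,P2=00]: 1111  = hex F
  rows 4-7 [P1,P2=01]: 1111  = hex F
  rows 8-11 [P1,P2=10]: 1111  = hex F
  rows 12-15 [P1,P2=11]: 1111  = hex F
Output column (row 0 .. row 15) = 1111111111111111
Output column grouped in 4s = 1111 1111 1111 1111 = 0xFFFF
Convert to decimal digit by digit (value = value*16 + digit):
  F -> 15
  15*16 + 15 (F) = 255
  255*16 + 15 (F) = 4095
  4095*16 + 15 (F) = 65535
Decimal = 65535

65535


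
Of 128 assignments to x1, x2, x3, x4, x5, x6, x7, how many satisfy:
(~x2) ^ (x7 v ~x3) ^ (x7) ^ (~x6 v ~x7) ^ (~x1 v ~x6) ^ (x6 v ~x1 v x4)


CNF with 6 clauses over 7 vars (128 assignments).
An assignment satisfies CNF iff every clause has >=1 true literal.
Check each row (bits = x1,x2,x3,x4,x5,x6,x7; clause T/F shown):
  row 0 [0000000]: clauses=TTFTTT -> 0
  row 1 [0000001]: clauses=TTTTTT -> 1
  row 2 [0000010]: clauses=TTFTTT -> 0
  row 3 [0000011]: clauses=TTTFTT -> 0
  row 4 [0000100]: clauses=TTFTTT -> 0
  (every remaining row is evaluated the same way; all 128 results are listed next)
Full result column, 8 rows per line (x1,x2,x3,x4 fixed per line; x5,x6,x7 runs 000..111 left to right):
  rows 0-7 [x1,x2,x3,x4=0000]: 01000100  (ones: 2)
  rows 8-15 [x1,x2,x3,x4=0001]: 01000100  (ones: 2)
  rows 16-23 [x1,x2,x3,x4=0010]: 01000100  (ones: 2)
  rows 24-31 [x1,x2,x3,x4=0011]: 01000100  (ones: 2)
  rows 32-39 [x1,x2,x3,x4=0100]: 00000000  (ones: 0)
  rows 40-47 [x1,x2,x3,x4=0101]: 00000000  (ones: 0)
  rows 48-55 [x1,x2,x3,x4=0110]: 00000000  (ones: 0)
  rows 56-63 [x1,x2,x3,x4=0111]: 00000000  (ones: 0)
  rows 64-71 [x1,x2,x3,x4=1000]: 00000000  (ones: 0)
  rows 72-79 [x1,x2,x3,x4=1001]: 01000100  (ones: 2)
  rows 80-87 [x1,x2,x3,x4=1010]: 00000000  (ones: 0)
  rows 88-95 [x1,x2,x3,x4=1011]: 01000100  (ones: 2)
  rows 96-103 [x1,x2,x3,x4=1100]: 00000000  (ones: 0)
  rows 104-111 [x1,x2,x3,x4=1101]: 00000000  (ones: 0)
  rows 112-119 [x1,x2,x3,x4=1110]: 00000000  (ones: 0)
  rows 120-127 [x1,x2,x3,x4=1111]: 00000000  (ones: 0)
Satisfying assignments = 2+2+2+2+0+0+0+0+0+2+0+2+0+0+0+0 = 12

12


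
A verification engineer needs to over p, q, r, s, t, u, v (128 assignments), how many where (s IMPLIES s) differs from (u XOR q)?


F1 = (s IMPLIES s)
F2 = (u XOR q)
Evaluate both on each of 128 rows (bits = p,q,r,s,t,u,v):
  row 0 [0000000]: F1=1 F2=0 (differ) -> 1
  row 1 [0000001]: F1=1 F2=0 (differ) -> 1
  row 2 [0000010]: F1=1 F2=1 -> 0
  row 3 [0000011]: F1=1 F2=1 -> 0
  row 4 [0000100]: F1=1 F2=0 (differ) -> 1
  (every remaining row is evaluated the same way; all 128 results are listed next)
Full result column, 8 rows per line (p,q,r,s fixed per line; t,u,v runs 000..111 left to right):
  rows 0-7 [p,q,r,s=0000]: 11001100  (ones: 4)
  rows 8-15 [p,q,r,s=0001]: 11001100  (ones: 4)
  rows 16-23 [p,q,r,s=0010]: 11001100  (ones: 4)
  rows 24-31 [p,q,r,s=0011]: 11001100  (ones: 4)
  rows 32-39 [p,q,r,s=0100]: 00110011  (ones: 4)
  rows 40-47 [p,q,r,s=0101]: 00110011  (ones: 4)
  rows 48-55 [p,q,r,s=0110]: 00110011  (ones: 4)
  rows 56-63 [p,q,r,s=0111]: 00110011  (ones: 4)
  rows 64-71 [p,q,r,s=1000]: 11001100  (ones: 4)
  rows 72-79 [p,q,r,s=1001]: 11001100  (ones: 4)
  rows 80-87 [p,q,r,s=1010]: 11001100  (ones: 4)
  rows 88-95 [p,q,r,s=1011]: 11001100  (ones: 4)
  rows 96-103 [p,q,r,s=1100]: 00110011  (ones: 4)
  rows 104-111 [p,q,r,s=1101]: 00110011  (ones: 4)
  rows 112-119 [p,q,r,s=1110]: 00110011  (ones: 4)
  rows 120-127 [p,q,r,s=1111]: 00110011  (ones: 4)
Disagreements = 4+4+4+4+4+4+4+4+4+4+4+4+4+4+4+4 = 64

64


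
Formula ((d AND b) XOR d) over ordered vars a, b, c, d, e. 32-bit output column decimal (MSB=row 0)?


Formula: ((d AND b) XOR d) over a, b, c, d, e (32 rows)
Evaluate each row (bits = a,b,c,d,e, MSB first):
  row 0 [00000]: ((0 AND 0) XOR 0) -> 0
  row 1 [00001]: ((0 AND 0) XOR 0) -> 0
  row 2 [00010]: ((1 AND 0) XOR 1) -> 1
  row 3 [00011]: ((1 AND 0) XOR 1) -> 1
  row 4 [00100]: ((0 AND 0) XOR 0) -> 0
  row 5 [00101]: ((0 AND 0) XOR 0) -> 0
  row 6 [00110]: ((1 AND 0) XOR 1) -> 1
  row 7 [00111]: ((1 AND 0) XOR 1) -> 1
  row 8 [01000]: ((0 AND 1) XOR 0) -> 0
  row 9 [01001]: ((0 AND 1) XOR 0) -> 0
  row 10 [01010]: ((1 AND 1) XOR 1) -> 0
  row 11 [01011]: ((1 AND 1) XOR 1) -> 0
  row 12 [01100]: ((0 AND 1) XOR 0) -> 0
  row 13 [01101]: ((0 AND 1) XOR 0) -> 0
  row 14 [01110]: ((1 AND 1) XOR 1) -> 0
  row 15 [01111]: ((1 AND 1) XOR 1) -> 0
  row 16 [10000]: ((0 AND 0) XOR 0) -> 0
  row 17 [10001]: ((0 AND 0) XOR 0) -> 0
  row 18 [10010]: ((1 AND 0) XOR 1) -> 1
  row 19 [10011]: ((1 AND 0) XOR 1) -> 1
  row 20 [10100]: ((0 AND 0) XOR 0) -> 0
  row 21 [10101]: ((0 AND 0) XOR 0) -> 0
  row 22 [10110]: ((1 AND 0) XOR 1) -> 1
  row 23 [10111]: ((1 AND 0) XOR 1) -> 1
  row 24 [11000]: ((0 AND 1) XOR 0) -> 0
  row 25 [11001]: ((0 AND 1) XOR 0) -> 0
  row 26 [11010]: ((1 AND 1) XOR 1) -> 0
  row 27 [11011]: ((1 AND 1) XOR 1) -> 0
  row 28 [11100]: ((0 AND 1) XOR 0) -> 0
  row 29 [11101]: ((0 AND 1) XOR 0) -> 0
  row 30 [11110]: ((1 AND 1) XOR 1) -> 0
  row 31 [11111]: ((1 AND 1) XOR 1) -> 0
Full result column, 4 rows per line (a,b,c fixed per line; d,e runs 00..11 left to right):
  rows 0-3 [a,b,c=000]: 0011  = hex 3
  rows 4-7 [a,b,c=001]: 0011  = hex 3
  rows 8-11 [a,b,c=010]: 0000  = hex 0
  rows 12-15 [a,b,c=011]: 0000  = hex 0
  rows 16-19 [a,b,c=100]: 0011  = hex 3
  rows 20-23 [a,b,c=101]: 0011  = hex 3
  rows 24-27 [a,b,c=110]: 0000  = hex 0
  rows 28-31 [a,b,c=111]: 0000  = hex 0
Output column (row 0 .. row 31) = 00110011000000000011001100000000
Output column grouped in 4s = 0011 0011 0000 0000 0011 0011 0000 0000 = 0x33003300
Convert to decimal digit by digit (value = value*16 + digit):
  3 -> 3
  3*16 + 3 = 51
  51*16 + 0 = 816
  816*16 + 0 = 13056
  13056*16 + 3 = 208899
  208899*16 + 3 = 3342387
  3342387*16 + 0 = 53478192
  53478192*16 + 0 = 855651072
Decimal = 855651072

855651072


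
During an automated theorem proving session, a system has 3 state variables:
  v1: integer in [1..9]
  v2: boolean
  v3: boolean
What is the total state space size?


State space = product of domain sizes of all variables.
Domain sizes:
  v1 (integer in [1..9]): 9
  v2 (boolean): 2
  v3 (boolean): 2
Product = 9 * 2 * 2 = 36

36


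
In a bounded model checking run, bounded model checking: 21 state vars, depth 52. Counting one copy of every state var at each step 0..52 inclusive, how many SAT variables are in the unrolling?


BMC unrolls to depth k, creating one copy of each state var for steps 0..k.
Step count = 52 + 1 = 53 (steps 0 through 52)
Vars per step = 21
Total = 21 * 53 = 1113

1113


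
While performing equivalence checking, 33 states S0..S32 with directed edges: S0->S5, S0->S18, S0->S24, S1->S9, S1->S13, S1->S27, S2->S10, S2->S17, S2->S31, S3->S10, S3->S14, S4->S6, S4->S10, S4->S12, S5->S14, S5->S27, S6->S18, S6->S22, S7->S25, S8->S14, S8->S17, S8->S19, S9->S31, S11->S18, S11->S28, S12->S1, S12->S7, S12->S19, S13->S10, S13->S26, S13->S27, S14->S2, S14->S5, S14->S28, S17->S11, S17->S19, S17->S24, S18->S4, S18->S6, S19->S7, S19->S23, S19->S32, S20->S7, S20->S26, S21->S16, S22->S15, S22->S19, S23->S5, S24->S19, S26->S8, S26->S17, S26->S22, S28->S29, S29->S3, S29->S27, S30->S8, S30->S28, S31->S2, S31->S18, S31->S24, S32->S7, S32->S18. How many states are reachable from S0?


BFS from S0:
  layer 0: {S0}
  layer 1: {S5, S18, S24}
  layer 2: {S4, S6, S14, S19, S27}
  layer 3: {S2, S7, S10, S12, S22, S23, S28, S32}
  layer 4: {S1, S15, S17, S25, S29, S31}
  layer 5: {S3, S9, S11, S13}
  layer 6: {S26}
  layer 7: {S8}
Reachable set: {S0, S1, S2, S3, S4, S5, S6, S7, S8, S9, S10, S11, S12, S13, S14, S15, S17, S18, S19, S22, S23, S24, S25, S26, S27, S28, S29, S31, S32}
Count = 29

29


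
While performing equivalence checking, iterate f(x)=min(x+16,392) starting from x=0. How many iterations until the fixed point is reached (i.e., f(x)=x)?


Step 1: x=0, cap=392, increment=16
Step 2: x grows by 16 each step until capped at 392; fixed point is x=392
Step 3: iterations = ceil(392/16) = 25

25


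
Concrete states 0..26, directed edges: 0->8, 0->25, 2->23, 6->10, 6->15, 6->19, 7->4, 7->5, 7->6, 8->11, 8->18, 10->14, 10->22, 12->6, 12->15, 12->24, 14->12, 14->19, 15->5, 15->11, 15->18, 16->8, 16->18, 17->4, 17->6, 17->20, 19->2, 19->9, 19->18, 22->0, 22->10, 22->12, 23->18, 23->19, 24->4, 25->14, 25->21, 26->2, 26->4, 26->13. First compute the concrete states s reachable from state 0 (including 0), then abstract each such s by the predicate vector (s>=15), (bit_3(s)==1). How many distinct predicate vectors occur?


BFS from 0:
Concrete reachable: {0, 2, 4, 5, 6, 8, 9, 10, 11, 12, 14, 15, 18, 19, 21, 22, 23, 24, 25}
Abstract via predicates (s>=15), (bit_3(s)==1):
  (0,0) <- {0, 2, 4, 5, 6}
  (0,1) <- {8, 9, 10, 11, 12, 14}
  (1,0) <- {18, 19, 21, 22, 23}
  (1,1) <- {15, 24, 25}
Distinct abstract states = 4

4


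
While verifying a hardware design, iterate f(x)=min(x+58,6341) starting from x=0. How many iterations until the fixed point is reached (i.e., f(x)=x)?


Step 1: x=0, cap=6341, increment=58
Step 2: x grows by 58 each step until capped at 6341; fixed point is x=6341
Step 3: iterations = ceil(6341/58) = 110

110


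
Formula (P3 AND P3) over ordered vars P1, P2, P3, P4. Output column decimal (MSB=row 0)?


Formula: (P3 AND P3) over P1, P2, P3, P4 (16 rows)
Evaluate each row (bits = P1,P2,P3,P4, MSB first):
  row 0 [0000]: (0 AND 0) -> 0
  row 1 [0001]: (0 AND 0) -> 0
  row 2 [0010]: (1 AND 1) -> 1
  row 3 [0011]: (1 AND 1) -> 1
  row 4 [0100]: (0 AND 0) -> 0
  row 5 [0101]: (0 AND 0) -> 0
  row 6 [0110]: (1 AND 1) -> 1
  row 7 [0111]: (1 AND 1) -> 1
  row 8 [1000]: (0 AND 0) -> 0
  row 9 [1001]: (0 AND 0) -> 0
  row 10 [1010]: (1 AND 1) -> 1
  row 11 [1011]: (1 AND 1) -> 1
  row 12 [1100]: (0 AND 0) -> 0
  row 13 [1101]: (0 AND 0) -> 0
  row 14 [1110]: (1 AND 1) -> 1
  row 15 [1111]: (1 AND 1) -> 1
Full result column, 4 rows per line (P1,P2 fixed per line; P3,P4 runs 00..11 left to right):
  rows 0-3 [P1,P2=00]: 0011  = hex 3
  rows 4-7 [P1,P2=01]: 0011  = hex 3
  rows 8-11 [P1,P2=10]: 0011  = hex 3
  rows 12-15 [P1,P2=11]: 0011  = hex 3
Output column (row 0 .. row 15) = 0011001100110011
Output column grouped in 4s = 0011 0011 0011 0011 = 0x3333
Convert to decimal digit by digit (value = value*16 + digit):
  3 -> 3
  3*16 + 3 = 51
  51*16 + 3 = 819
  819*16 + 3 = 13107
Decimal = 13107

13107


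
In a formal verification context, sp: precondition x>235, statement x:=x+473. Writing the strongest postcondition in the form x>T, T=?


Formula: sp(P, x:=E) = exists old_x. (x = E[old_x/x]) AND P[old_x/x] (old_x is the value of x before the assignment; eliminate old_x by solving x = E[old_x/x] for old_x)
Step 1: Precondition P: x>235, i.e. old_x > 235
Step 2: Assignment gives x = old_x + 473, so old_x = x - 473
Step 3: Substitute into P: x - 473 > 235
Step 4: Simplify: x > 235+473 = 708

708


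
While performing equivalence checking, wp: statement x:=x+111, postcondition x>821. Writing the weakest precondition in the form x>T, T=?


Formula: wp(x:=E, P) = P[E/x] (substitute E for x in postcondition)
Step 1: Postcondition: x>821
Step 2: Substitute x+111 for x: x+111>821
Step 3: Solve for x: x > 821-111 = 710

710


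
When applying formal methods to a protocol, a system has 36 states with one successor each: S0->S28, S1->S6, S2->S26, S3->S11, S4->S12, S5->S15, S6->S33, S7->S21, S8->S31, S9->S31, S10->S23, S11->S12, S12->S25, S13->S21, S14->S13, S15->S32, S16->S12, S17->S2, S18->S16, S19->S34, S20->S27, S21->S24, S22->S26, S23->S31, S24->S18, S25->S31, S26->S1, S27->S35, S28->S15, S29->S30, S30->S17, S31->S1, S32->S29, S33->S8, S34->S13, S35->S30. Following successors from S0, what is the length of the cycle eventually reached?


Trace from S0 until a state repeats:
  S0 -> S28 -> S15 -> S32 -> S29 -> S30 -> S17 -> S2 -> S26 -> S1 -> S6 -> S33 -> S8 -> S31 -> S1
S1 first seen at step 9, revisited at step 14.
Cycle length = 14 - 9 = 5

5


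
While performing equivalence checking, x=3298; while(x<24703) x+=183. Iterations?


Step 1: x goes from 3298 toward 24703 by 183; the body runs while x<24703, so iterations = ceil((bound-start)/step)
Step 2: Distance=21405
Step 3: ceil(21405/183)=117

117


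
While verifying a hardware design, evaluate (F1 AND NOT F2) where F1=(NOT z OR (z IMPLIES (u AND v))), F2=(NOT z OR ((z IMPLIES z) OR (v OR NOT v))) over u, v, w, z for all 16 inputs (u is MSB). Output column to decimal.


F1 = (NOT z OR (z IMPLIES (u AND v)))
F2 = (NOT z OR ((z IMPLIES z) OR (v OR NOT v)))
Counterexample to F1=>F2 is where F1=1 and F2=0.
Evaluate each row (bits = u,v,w,z, MSB first):
  row 0 [0000]: F1=1 F2=1 -> F1&~F2 -> 0
  row 1 [0001]: F1=0 F2=1 -> F1&~F2 -> 0
  row 2 [0010]: F1=1 F2=1 -> F1&~F2 -> 0
  row 3 [0011]: F1=0 F2=1 -> F1&~F2 -> 0
  row 4 [0100]: F1=1 F2=1 -> F1&~F2 -> 0
  row 5 [0101]: F1=0 F2=1 -> F1&~F2 -> 0
  row 6 [0110]: F1=1 F2=1 -> F1&~F2 -> 0
  row 7 [0111]: F1=0 F2=1 -> F1&~F2 -> 0
  row 8 [1000]: F1=1 F2=1 -> F1&~F2 -> 0
  row 9 [1001]: F1=0 F2=1 -> F1&~F2 -> 0
  row 10 [1010]: F1=1 F2=1 -> F1&~F2 -> 0
  row 11 [1011]: F1=0 F2=1 -> F1&~F2 -> 0
  row 12 [1100]: F1=1 F2=1 -> F1&~F2 -> 0
  row 13 [1101]: F1=1 F2=1 -> F1&~F2 -> 0
  row 14 [1110]: F1=1 F2=1 -> F1&~F2 -> 0
  row 15 [1111]: F1=1 F2=1 -> F1&~F2 -> 0
Full result column, 4 rows per line (u,v fixed per line; w,z runs 00..11 left to right):
  rows 0-3 [u,v=00]: 0000  = hex 0
  rows 4-7 [u,v=01]: 0000  = hex 0
  rows 8-11 [u,v=10]: 0000  = hex 0
  rows 12-15 [u,v=11]: 0000  = hex 0
Counterexample vector (row 0 .. row 15) = 0000000000000000
Output column grouped in 4s = 0000 0000 0000 0000 = 0x0000
Convert to decimal digit by digit (value = value*16 + digit):
  0 -> 0
  0*16 + 0 = 0
  0*16 + 0 = 0
  0*16 + 0 = 0
Decimal = 0

0


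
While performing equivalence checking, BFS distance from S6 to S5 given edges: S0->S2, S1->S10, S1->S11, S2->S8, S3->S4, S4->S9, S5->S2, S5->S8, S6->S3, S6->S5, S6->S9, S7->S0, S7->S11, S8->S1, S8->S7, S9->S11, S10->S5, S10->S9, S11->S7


BFS layer-by-layer from S6:
  dist 0: {S6}
  dist 1: {S3, S5, S9}
  -> S5 reached at distance 1
Shortest path length = 1

1


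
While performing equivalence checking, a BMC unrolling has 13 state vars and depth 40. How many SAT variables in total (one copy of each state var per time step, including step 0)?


BMC unrolls to depth k, creating one copy of each state var for steps 0..k.
Step count = 40 + 1 = 41 (steps 0 through 40)
Vars per step = 13
Total = 13 * 41 = 533

533
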